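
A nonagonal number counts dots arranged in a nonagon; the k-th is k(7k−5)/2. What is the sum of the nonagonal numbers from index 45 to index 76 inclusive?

414656

Σ i(7i−5)/2 = (7Σi² − 5Σi) / 2 over i = 45..76.
Σi = 2926 − 990 = 1936 and Σi² = 149226 − 29370 = 119856.
(7·119856 − 5·1936) / 2 = 829312/2 = 414656.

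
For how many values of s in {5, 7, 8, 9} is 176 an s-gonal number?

2

s = 5: P(5, 11) = 176. ✓
s = 7: P(7, 8) = 148 and P(7, 9) = 189; 176 is not s-gonal.
s = 8: P(8, 8) = 176. ✓
s = 9: P(9, 7) = 154 and P(9, 8) = 204; 176 is not s-gonal.
Hits: s ∈ {5, 8} → 2.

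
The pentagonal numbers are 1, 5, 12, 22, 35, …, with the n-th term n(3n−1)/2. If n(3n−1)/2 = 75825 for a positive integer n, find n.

Set n(3n−1)/2 = 75825, giving 3n² − n − 151650 = 0.
The discriminant is 1 + 24·75825 = 1819801, and √1819801 = 1349.
So n = (1 + 1349) / 6 = 1350/6 = 225.

225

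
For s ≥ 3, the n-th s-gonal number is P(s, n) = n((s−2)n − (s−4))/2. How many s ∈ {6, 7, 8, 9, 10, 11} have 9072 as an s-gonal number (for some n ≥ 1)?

1

s = 6: P(6, 67) = 8911 and P(6, 68) = 9180; 9072 is not s-gonal.
s = 7: P(7, 60) = 8910 and P(7, 61) = 9211; 9072 is not s-gonal.
s = 8: P(8, 55) = 8965 and P(8, 56) = 9296; 9072 is not s-gonal.
s = 9: P(9, 51) = 8976 and P(9, 52) = 9334; 9072 is not s-gonal.
s = 10: P(10, 48) = 9072. ✓
s = 11: P(11, 45) = 8955 and P(11, 46) = 9361; 9072 is not s-gonal.
Hits: s ∈ {10} → 1.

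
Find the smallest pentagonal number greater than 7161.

Solve n(3n−1)/2 > 7161 for integer n.
The largest n with value ≤ 7161 is 69 (since 7107 ≤ 7161 < 7315), so the first above is n = 70, value 7315.

7315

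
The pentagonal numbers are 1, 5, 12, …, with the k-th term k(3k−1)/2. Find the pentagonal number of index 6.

The 6th pentagonal number is n(3n−1)/2 with n = 6.
6·(3·6 − 1)/2 = 6·17/2 = 51.

51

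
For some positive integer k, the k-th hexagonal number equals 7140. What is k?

Set n(2n−1) = 7140, giving 2n² − n − 7140 = 0.
The discriminant is 1 + 8·7140 = 57121, and √57121 = 239.
So n = (1 + 239) / 4 = 240/4 = 60.
Check: 60·(2·60 − 1) = 7140. ✓

60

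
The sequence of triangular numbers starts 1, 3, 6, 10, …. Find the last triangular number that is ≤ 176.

Solve n(n+1)/2 ≤ 176 for integer n.
n = 18 gives 171 ≤ 176, while n = 19 gives 190 > 176; so the answer is 171.

171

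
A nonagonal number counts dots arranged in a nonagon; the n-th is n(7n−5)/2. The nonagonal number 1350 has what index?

Set n(7n−5)/2 = 1350, giving 7n² − 5n − 2700 = 0.
The discriminant is 25 + 56·1350 = 75625, and √75625 = 275.
So n = (5 + 275) / 14 = 280/14 = 20.

20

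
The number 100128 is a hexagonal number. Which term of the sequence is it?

224

Set n(2n−1) = 100128, giving 2n² − n − 100128 = 0.
The discriminant is 1 + 8·100128 = 801025, and √801025 = 895.
So n = (1 + 895) / 4 = 896/4 = 224.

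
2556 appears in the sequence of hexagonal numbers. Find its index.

Set n(2n−1) = 2556, giving 2n² − n − 2556 = 0.
So n = (1 + 143) / 4 = 144/4 = 36.

36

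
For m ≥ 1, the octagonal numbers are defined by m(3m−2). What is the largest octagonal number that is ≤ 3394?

Solve n(3n−2) ≤ 3394 for integer n.
n = 33 gives 3201 ≤ 3394, while n = 34 gives 3400 > 3394; so the answer is 3201.

3201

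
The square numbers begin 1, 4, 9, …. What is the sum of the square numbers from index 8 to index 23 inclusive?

Σ_{i=8}^{23} i² = 4324 − 140 = 4184.

4184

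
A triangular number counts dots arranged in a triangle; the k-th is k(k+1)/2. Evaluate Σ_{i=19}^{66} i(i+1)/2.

Σ i(i+1)/2 = (Σi² + Σi) / 2 over i = 19..66.
Σi = 2211 − 171 = 2040 and Σi² = 98021 − 2109 = 95912.
(1·95912 + 1·2040) / 2 = 97952/2 = 48976.

48976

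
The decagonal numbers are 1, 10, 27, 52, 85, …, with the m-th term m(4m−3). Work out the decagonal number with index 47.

The 47th decagonal number is n(4n−3) with n = 47.
47·(4·47 − 3) = 47·185 = 8695.

8695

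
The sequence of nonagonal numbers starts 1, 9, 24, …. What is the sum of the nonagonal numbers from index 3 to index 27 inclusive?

23300

Σ i(7i−5)/2 = (7Σi² − 5Σi) / 2 over i = 3..27.
Σi = 378 − 3 = 375 and Σi² = 6930 − 5 = 6925.
(7·6925 − 5·375) / 2 = 46600/2 = 23300.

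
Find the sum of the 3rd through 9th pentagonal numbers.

Σ i(3i−1)/2 = (3Σi² − Σi) / 2 over i = 3..9.
Σi = 45 − 3 = 42 and Σi² = 285 − 5 = 280.
(3·280 − 1·42) / 2 = 798/2 = 399.

399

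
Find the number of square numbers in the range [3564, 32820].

The n-th square number is n².
Smallest index with value ≥ 3564: n = 60 (giving 3600).
Largest index with value ≤ 32820: n = 181 (giving 32761).
Indices 60 through 181: 122 terms.

122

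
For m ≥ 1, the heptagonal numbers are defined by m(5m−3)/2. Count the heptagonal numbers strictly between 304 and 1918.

The n-th heptagonal number is n(5n−3)/2.
Smallest index with value > 304: n = 12 (giving 342).
Largest index with value < 1918: n = 27 (giving 1782).
Indices 12 through 27: 16 terms.

16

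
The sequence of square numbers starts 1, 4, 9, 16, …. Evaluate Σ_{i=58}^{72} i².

63655

Σ_{i=58}^{72} i² = 127020 − 63365 = 63655.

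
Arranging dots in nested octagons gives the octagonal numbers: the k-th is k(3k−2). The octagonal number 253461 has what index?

291

Set n(3n−2) = 253461, giving 3n² − 2n − 253461 = 0.
The discriminant is 4 + 12·253461 = 3041536, and √3041536 = 1744.
So n = (2 + 1744) / 6 = 1746/6 = 291.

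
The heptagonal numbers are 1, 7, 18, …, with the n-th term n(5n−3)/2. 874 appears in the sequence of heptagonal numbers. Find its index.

Set n(5n−3)/2 = 874, giving 5n² − 3n − 1748 = 0.
The discriminant is 9 + 40·874 = 34969, and √34969 = 187.
So n = (3 + 187) / 10 = 190/10 = 19.
Check: 19·(5·19 − 3)/2 = 874. ✓

19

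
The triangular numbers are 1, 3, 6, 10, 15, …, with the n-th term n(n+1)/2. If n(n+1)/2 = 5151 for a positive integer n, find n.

101

Set n(n+1)/2 = 5151, giving n² + n − 10302 = 0.
The discriminant is 1 + 8·5151 = 41209, and √41209 = 203.
So n = (-1 + 203) / 2 = 202/2 = 101.
Check: 101·102/2 = 5151. ✓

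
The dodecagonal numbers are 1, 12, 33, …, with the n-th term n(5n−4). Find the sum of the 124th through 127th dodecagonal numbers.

313022

Σ i(5i−4) = 5Σi² − 4Σi over i = 124..127.
Σi = 8128 − 7626 = 502 and Σi² = 690880 − 627874 = 63006.
5·63006 − 4·502 = 313022.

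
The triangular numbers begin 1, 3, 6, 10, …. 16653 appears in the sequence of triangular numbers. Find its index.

182

Set n(n+1)/2 = 16653, giving n² + n − 33306 = 0.
The discriminant is 1 + 8·16653 = 133225, and √133225 = 365.
So n = (-1 + 365) / 2 = 364/2 = 182.
Check: 182·183/2 = 16653. ✓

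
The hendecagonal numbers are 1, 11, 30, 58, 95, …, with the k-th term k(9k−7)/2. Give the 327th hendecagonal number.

The 327th hendecagonal number is n(9n−7)/2 with n = 327.
327·(9·327 − 7)/2 = 327·2936/2 = 327·1468 = 480036.

480036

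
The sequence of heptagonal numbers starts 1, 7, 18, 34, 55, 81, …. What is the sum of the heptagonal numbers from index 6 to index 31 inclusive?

25181

Σ i(5i−3)/2 = (5Σi² − 3Σi) / 2 over i = 6..31.
Σi = 496 − 15 = 481 and Σi² = 10416 − 55 = 10361.
(5·10361 − 3·481) / 2 = 50362/2 = 25181.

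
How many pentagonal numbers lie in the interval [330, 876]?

10

The n-th pentagonal number is n(3n−1)/2.
Smallest index with value ≥ 330: n = 15 (giving 330).
Largest index with value ≤ 876: n = 24 (giving 852).
Indices 15 through 24: 10 terms.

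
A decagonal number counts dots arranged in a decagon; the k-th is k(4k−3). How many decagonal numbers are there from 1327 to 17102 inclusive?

The n-th decagonal number is n(4n−3).
Smallest index with value ≥ 1327: n = 19 (giving 1387).
Largest index with value ≤ 17102: n = 65 (giving 16705).
Indices 19 through 65: 47 terms.

47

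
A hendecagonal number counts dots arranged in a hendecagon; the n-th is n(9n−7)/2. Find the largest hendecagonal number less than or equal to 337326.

Solve n(9n−7)/2 ≤ 337326 for integer n.
n = 274 gives 336883 ≤ 337326, while n = 275 gives 339350 > 337326; so the answer is 336883.

336883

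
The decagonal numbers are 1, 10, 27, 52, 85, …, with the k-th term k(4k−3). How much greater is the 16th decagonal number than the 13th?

16·(4·16 − 3) = 976 and 13·(4·13 − 3) = 637.
Difference: 976 − 637 = 339.

339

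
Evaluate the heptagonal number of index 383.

383·(5·383 − 3)/2 = 383·1912/2 = 383·956 = 366148.

366148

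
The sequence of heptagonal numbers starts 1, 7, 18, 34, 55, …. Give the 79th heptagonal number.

15484

The 79th heptagonal number is n(5n−3)/2 with n = 79.
79·(5·79 − 3)/2 = 79·392/2 = 79·196 = 15484.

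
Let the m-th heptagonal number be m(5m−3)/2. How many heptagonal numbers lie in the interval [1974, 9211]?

The n-th heptagonal number is n(5n−3)/2.
Smallest index with value ≥ 1974: n = 29 (giving 2059).
Largest index with value ≤ 9211: n = 61 (giving 9211).
Indices 29 through 61: 33 terms.

33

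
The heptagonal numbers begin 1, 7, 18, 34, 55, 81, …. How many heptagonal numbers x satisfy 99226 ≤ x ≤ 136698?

35

The n-th heptagonal number is n(5n−3)/2.
Smallest index with value ≥ 99226: n = 200 (giving 99700).
Largest index with value ≤ 136698: n = 234 (giving 136539).
Indices 200 through 234: 35 terms.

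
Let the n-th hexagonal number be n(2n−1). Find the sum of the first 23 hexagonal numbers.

Σ i(2i−1) = 2Σi² − Σi over i = 1..23.
Σi = 276 and Σi² = 4324.
2·4324 − 1·276 = 8372.

8372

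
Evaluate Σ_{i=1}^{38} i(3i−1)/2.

Σ i(3i−1)/2 = (3Σi² − Σi) / 2 over i = 1..38.
Σi = 741 and Σi² = 19019.
(3·19019 − 1·741) / 2 = 56316/2 = 28158.

28158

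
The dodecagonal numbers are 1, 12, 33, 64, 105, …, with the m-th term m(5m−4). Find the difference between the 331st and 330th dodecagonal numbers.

3301

Consecutive dodecagonal numbers differ by 10n − 9: here 10·331 − 9 = 3301.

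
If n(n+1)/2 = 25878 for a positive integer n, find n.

227

Set n(n+1)/2 = 25878, giving n² + n − 51756 = 0.
The discriminant is 1 + 8·25878 = 207025, and √207025 = 455.
So n = (-1 + 455) / 2 = 454/2 = 227.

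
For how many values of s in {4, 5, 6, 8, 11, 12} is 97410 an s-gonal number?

1

s = 4: P(4, 312) = 97344 and P(4, 313) = 97969; 97410 is not s-gonal.
s = 5: P(5, 255) = 97410. ✓
s = 6: P(6, 220) = 96580 and P(6, 221) = 97461; 97410 is not s-gonal.
s = 8: P(8, 180) = 96840 and P(8, 181) = 97921; 97410 is not s-gonal.
s = 11: P(11, 147) = 96726 and P(11, 148) = 98050; 97410 is not s-gonal.
s = 12: P(12, 139) = 96049 and P(12, 140) = 97440; 97410 is not s-gonal.
Hits: s ∈ {5} → 1.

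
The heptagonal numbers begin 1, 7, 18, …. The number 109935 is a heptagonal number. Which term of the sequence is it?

Set n(5n−3)/2 = 109935, giving 5n² − 3n − 219870 = 0.
So n = (3 + 2097) / 10 = 2100/10 = 210.
Check: 210·(5·210 − 3)/2 = 109935. ✓

210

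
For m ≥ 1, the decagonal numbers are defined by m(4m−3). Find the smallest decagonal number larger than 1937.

2047

Solve n(4n−3) > 1937 for integer n.
The largest n with value ≤ 1937 is 22 (since 1870 ≤ 1937 < 2047), so the first above is n = 23, value 2047.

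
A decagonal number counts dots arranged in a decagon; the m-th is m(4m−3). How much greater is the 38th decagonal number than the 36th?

38·(4·38 − 3) = 5662 and 36·(4·36 − 3) = 5076.
Difference: 5662 − 5076 = 586.

586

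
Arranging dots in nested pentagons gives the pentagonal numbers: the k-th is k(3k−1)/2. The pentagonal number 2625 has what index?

42

Set n(3n−1)/2 = 2625, giving 3n² − n − 5250 = 0.
So n = (1 + 251) / 6 = 252/6 = 42.
Check: 42·(3·42 − 1)/2 = 2625. ✓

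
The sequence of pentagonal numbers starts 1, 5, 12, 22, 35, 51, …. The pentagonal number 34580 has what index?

152

Set n(3n−1)/2 = 34580, giving 3n² − n − 69160 = 0.
The discriminant is 1 + 24·34580 = 829921, and √829921 = 911.
So n = (1 + 911) / 6 = 912/6 = 152.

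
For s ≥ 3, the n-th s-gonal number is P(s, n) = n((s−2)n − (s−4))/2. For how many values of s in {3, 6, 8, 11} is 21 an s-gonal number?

2

s = 3: P(3, 6) = 21. ✓
s = 6: P(6, 3) = 15 and P(6, 4) = 28; 21 is not s-gonal.
s = 8: P(8, 3) = 21. ✓
s = 11: P(11, 2) = 11 and P(11, 3) = 30; 21 is not s-gonal.
Hits: s ∈ {3, 8} → 2.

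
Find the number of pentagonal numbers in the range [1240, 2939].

The n-th pentagonal number is n(3n−1)/2.
Smallest index with value ≥ 1240: n = 29 (giving 1247).
Largest index with value ≤ 2939: n = 44 (giving 2882).
Indices 29 through 44: 16 terms.

16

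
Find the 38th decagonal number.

5662

The 38th decagonal number is n(4n−3) with n = 38.
38·(4·38 − 3) = 38·149 = 5662.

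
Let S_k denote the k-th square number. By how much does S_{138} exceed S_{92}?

10580

138² = 19044 and 92² = 8464.
Difference: 19044 − 8464 = 10580.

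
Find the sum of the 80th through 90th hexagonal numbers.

158235

Σ i(2i−1) = 2Σi² − Σi over i = 80..90.
Σi = 4095 − 3160 = 935 and Σi² = 247065 − 167480 = 79585.
2·79585 − 1·935 = 158235.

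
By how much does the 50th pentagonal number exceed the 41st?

1224

50·(3·50 − 1)/2 = 3725 and 41·(3·41 − 1)/2 = 2501.
Difference: 3725 − 2501 = 1224.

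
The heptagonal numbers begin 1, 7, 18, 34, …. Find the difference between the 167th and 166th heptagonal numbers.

Consecutive heptagonal numbers differ by 5n − 4: here 5·167 − 4 = 831.

831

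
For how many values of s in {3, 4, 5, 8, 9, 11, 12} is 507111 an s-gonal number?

s = 3: P(3, 1006) = 506521 and P(3, 1007) = 507528; 507111 is not s-gonal.
s = 4: P(4, 712) = 506944 and P(4, 713) = 508369; 507111 is not s-gonal.
s = 5: P(5, 581) = 506051 and P(5, 582) = 507795; 507111 is not s-gonal.
s = 8: P(8, 411) = 505941 and P(8, 412) = 508408; 507111 is not s-gonal.
s = 9: P(9, 381) = 507111. ✓
s = 11: P(11, 336) = 506856 and P(11, 337) = 509881; 507111 is not s-gonal.
s = 12: P(12, 318) = 504348 and P(12, 319) = 507529; 507111 is not s-gonal.
Hits: s ∈ {9} → 1.

1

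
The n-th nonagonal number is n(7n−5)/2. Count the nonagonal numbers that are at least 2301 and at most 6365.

18

The n-th nonagonal number is n(7n−5)/2.
Smallest index with value ≥ 2301: n = 26 (giving 2301).
Largest index with value ≤ 6365: n = 43 (giving 6364).
Indices 26 through 43: 18 terms.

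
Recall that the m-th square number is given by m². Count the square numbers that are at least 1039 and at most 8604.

60

The n-th square number is n².
Smallest index with value ≥ 1039: n = 33 (giving 1089).
Largest index with value ≤ 8604: n = 92 (giving 8464).
Indices 33 through 92: 60 terms.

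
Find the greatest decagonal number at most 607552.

607230

Solve n(4n−3) ≤ 607552 for integer n.
n = 390 gives 607230 ≤ 607552, while n = 391 gives 610351 > 607552; so the answer is 607230.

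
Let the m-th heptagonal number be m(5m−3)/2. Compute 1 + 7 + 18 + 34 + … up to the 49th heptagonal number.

99225

Σ i(5i−3)/2 = (5Σi² − 3Σi) / 2 over i = 1..49.
Σi = 1225 and Σi² = 40425.
(5·40425 − 3·1225) / 2 = 198450/2 = 99225.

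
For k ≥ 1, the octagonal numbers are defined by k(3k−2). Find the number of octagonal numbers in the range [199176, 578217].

182

The n-th octagonal number is n(3n−2).
Smallest index with value ≥ 199176: n = 258 (giving 199176).
Largest index with value ≤ 578217: n = 439 (giving 577285).
Indices 258 through 439: 182 terms.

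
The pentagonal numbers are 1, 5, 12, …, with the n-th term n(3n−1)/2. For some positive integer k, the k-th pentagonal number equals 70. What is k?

Set n(3n−1)/2 = 70, giving 3n² − n − 140 = 0.
The discriminant is 1 + 24·70 = 1681, and √1681 = 41.
So n = (1 + 41) / 6 = 42/6 = 7.
Check: 7·(3·7 − 1)/2 = 70. ✓

7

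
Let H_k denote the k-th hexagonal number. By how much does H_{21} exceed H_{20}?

81

Consecutive hexagonal numbers differ by 4n − 3: here 4·21 − 3 = 81.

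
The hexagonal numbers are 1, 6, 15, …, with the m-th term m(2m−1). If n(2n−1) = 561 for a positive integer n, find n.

Set n(2n−1) = 561, giving 2n² − n − 561 = 0.
The discriminant is 1 + 8·561 = 4489, and √4489 = 67.
So n = (1 + 67) / 4 = 68/4 = 17.

17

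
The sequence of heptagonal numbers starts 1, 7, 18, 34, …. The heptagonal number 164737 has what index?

Set n(5n−3)/2 = 164737, giving 5n² − 3n − 329474 = 0.
The discriminant is 9 + 40·164737 = 6589489, and √6589489 = 2567.
So n = (3 + 2567) / 10 = 2570/10 = 257.

257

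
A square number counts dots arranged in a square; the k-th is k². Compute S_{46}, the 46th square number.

2116

46² = 2116.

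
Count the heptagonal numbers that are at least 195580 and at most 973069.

345

The n-th heptagonal number is n(5n−3)/2.
Smallest index with value ≥ 195580: n = 280 (giving 195580).
Largest index with value ≤ 973069: n = 624 (giving 972504).
Indices 280 through 624: 345 terms.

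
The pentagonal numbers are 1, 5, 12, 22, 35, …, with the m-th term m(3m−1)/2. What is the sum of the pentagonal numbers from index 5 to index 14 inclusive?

Σ i(3i−1)/2 = (3Σi² − Σi) / 2 over i = 5..14.
Σi = 105 − 10 = 95 and Σi² = 1015 − 30 = 985.
(3·985 − 1·95) / 2 = 2860/2 = 1430.

1430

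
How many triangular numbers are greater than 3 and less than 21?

The n-th triangular number is n(n+1)/2.
Smallest index with value > 3: n = 3 (giving 6).
Largest index with value < 21: n = 5 (giving 15).
Indices 3 through 5: 3 terms.

3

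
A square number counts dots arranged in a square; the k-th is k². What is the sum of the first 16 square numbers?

1496

Σ_{i=1}^{16} i² = 16·17·33/6 = 1496.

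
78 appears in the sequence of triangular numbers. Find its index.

12

Set n(n+1)/2 = 78, giving n² + n − 156 = 0.
The discriminant is 1 + 8·78 = 625, and √625 = 25.
So n = (-1 + 25) / 2 = 24/2 = 12.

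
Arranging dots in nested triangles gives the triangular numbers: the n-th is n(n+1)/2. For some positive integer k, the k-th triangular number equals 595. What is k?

Set n(n+1)/2 = 595, giving n² + n − 1190 = 0.
So n = (-1 + 69) / 2 = 68/2 = 34.

34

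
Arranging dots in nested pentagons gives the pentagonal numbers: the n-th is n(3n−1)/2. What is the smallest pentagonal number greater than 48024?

48510

Solve n(3n−1)/2 > 48024 for integer n.
The largest n with value ≤ 48024 is 179 (since 47972 ≤ 48024 < 48510), so the first above is n = 180, value 48510.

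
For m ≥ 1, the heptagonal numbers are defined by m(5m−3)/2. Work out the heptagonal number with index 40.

3940

40·(5·40 − 3)/2 = 40·197/2 = 3940.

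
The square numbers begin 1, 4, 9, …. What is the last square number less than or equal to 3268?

Solve n² ≤ 3268 for integer n.
n = 57 gives 3249 ≤ 3268, while n = 58 gives 3364 > 3268; so the answer is 3249.

3249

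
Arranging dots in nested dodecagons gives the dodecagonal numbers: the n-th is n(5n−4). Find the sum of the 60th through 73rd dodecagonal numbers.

306971

Σ i(5i−4) = 5Σi² − 4Σi over i = 60..73.
Σi = 2701 − 1770 = 931 and Σi² = 132349 − 70210 = 62139.
5·62139 − 4·931 = 306971.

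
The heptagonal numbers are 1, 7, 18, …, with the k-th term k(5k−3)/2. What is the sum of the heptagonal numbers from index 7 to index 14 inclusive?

2184

Σ i(5i−3)/2 = (5Σi² − 3Σi) / 2 over i = 7..14.
Σi = 105 − 21 = 84 and Σi² = 1015 − 91 = 924.
(5·924 − 3·84) / 2 = 4368/2 = 2184.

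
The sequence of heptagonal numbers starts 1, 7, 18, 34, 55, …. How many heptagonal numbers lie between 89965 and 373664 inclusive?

197

The n-th heptagonal number is n(5n−3)/2.
Smallest index with value ≥ 89965: n = 190 (giving 89965).
Largest index with value ≤ 373664: n = 386 (giving 371911).
Indices 190 through 386: 197 terms.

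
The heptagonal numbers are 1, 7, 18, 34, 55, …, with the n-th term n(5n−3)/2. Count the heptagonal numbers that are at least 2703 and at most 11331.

The n-th heptagonal number is n(5n−3)/2.
Smallest index with value ≥ 2703: n = 34 (giving 2839).
Largest index with value ≤ 11331: n = 67 (giving 11122).
Indices 34 through 67: 34 terms.

34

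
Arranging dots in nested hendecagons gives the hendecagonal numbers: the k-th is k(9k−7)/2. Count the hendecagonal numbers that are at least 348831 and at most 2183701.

419

The n-th hendecagonal number is n(9n−7)/2.
Smallest index with value ≥ 348831: n = 279 (giving 349308).
Largest index with value ≤ 2183701: n = 697 (giving 2183701).
Indices 279 through 697: 419 terms.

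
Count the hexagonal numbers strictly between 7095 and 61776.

116

The n-th hexagonal number is n(2n−1).
Smallest index with value > 7095: n = 60 (giving 7140).
Largest index with value < 61776: n = 175 (giving 61075).
Indices 60 through 175: 116 terms.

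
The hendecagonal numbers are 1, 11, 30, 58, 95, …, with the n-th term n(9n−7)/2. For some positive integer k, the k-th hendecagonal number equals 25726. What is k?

Set n(9n−7)/2 = 25726, giving 9n² − 7n − 51452 = 0.
The discriminant is 49 + 72·25726 = 1852321, and √1852321 = 1361.
So n = (7 + 1361) / 18 = 1368/18 = 76.
Check: 76·(9·76 − 7)/2 = 25726. ✓

76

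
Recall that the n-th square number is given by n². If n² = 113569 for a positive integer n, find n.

337

We need n² = 113569, so n = √113569 = 337.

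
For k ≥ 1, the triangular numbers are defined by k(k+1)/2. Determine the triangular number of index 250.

250·251/2 = 62750/2 = 31375.

31375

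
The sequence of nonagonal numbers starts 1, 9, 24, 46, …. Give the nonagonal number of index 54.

10071

The 54th nonagonal number is n(7n−5)/2 with n = 54.
54·(7·54 − 5)/2 = 54·373/2 = 10071.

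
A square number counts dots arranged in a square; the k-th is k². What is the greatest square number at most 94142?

Solve n² ≤ 94142 for integer n.
n = 306 gives 93636 ≤ 94142, while n = 307 gives 94249 > 94142; so the answer is 93636.

93636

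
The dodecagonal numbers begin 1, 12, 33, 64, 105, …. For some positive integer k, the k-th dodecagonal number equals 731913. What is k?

Set n(5n−4) = 731913, giving 5n² − 4n − 731913 = 0.
So n = (4 + 3826) / 10 = 3830/10 = 383.

383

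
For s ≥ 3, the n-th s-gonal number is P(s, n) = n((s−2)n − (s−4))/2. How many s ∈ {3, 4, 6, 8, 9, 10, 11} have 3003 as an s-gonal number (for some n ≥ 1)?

s = 3: P(3, 77) = 3003. ✓
s = 4: P(4, 54) = 2916 and P(4, 55) = 3025; 3003 is not s-gonal.
s = 6: P(6, 39) = 3003. ✓
s = 8: P(8, 31) = 2821 and P(8, 32) = 3008; 3003 is not s-gonal.
s = 9: P(9, 29) = 2871 and P(9, 30) = 3075; 3003 is not s-gonal.
s = 10: P(10, 27) = 2835 and P(10, 28) = 3052; 3003 is not s-gonal.
s = 11: P(11, 26) = 2951 and P(11, 27) = 3186; 3003 is not s-gonal.
Hits: s ∈ {3, 6} → 2.

2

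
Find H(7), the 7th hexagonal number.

91

7·(2·7 − 1) = 7·13 = 91.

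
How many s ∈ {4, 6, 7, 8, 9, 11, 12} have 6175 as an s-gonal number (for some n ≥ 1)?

s = 4: P(4, 78) = 6084 and P(4, 79) = 6241; 6175 is not s-gonal.
s = 6: P(6, 55) = 5995 and P(6, 56) = 6216; 6175 is not s-gonal.
s = 7: P(7, 50) = 6175. ✓
s = 8: P(8, 45) = 5985 and P(8, 46) = 6256; 6175 is not s-gonal.
s = 9: P(9, 42) = 6069 and P(9, 43) = 6364; 6175 is not s-gonal.
s = 11: P(11, 37) = 6031 and P(11, 38) = 6365; 6175 is not s-gonal.
s = 12: P(12, 35) = 5985 and P(12, 36) = 6336; 6175 is not s-gonal.
Hits: s ∈ {7} → 1.

1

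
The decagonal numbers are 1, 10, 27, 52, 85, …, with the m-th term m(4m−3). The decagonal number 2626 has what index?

26

Set n(4n−3) = 2626, giving 4n² − 3n − 2626 = 0.
So n = (3 + 205) / 8 = 208/8 = 26.
Check: 26·(4·26 − 3) = 2626. ✓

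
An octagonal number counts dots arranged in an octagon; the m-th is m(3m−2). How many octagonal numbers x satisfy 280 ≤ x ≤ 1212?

The n-th octagonal number is n(3n−2).
Smallest index with value ≥ 280: n = 10 (giving 280).
Largest index with value ≤ 1212: n = 20 (giving 1160).
Indices 10 through 20: 11 terms.

11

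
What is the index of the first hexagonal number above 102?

8

Solve n(2n−1) > 102 for integer n.
The largest n with value ≤ 102 is 7 (since 91 ≤ 102 < 120), so the first above is n = 8, value 120.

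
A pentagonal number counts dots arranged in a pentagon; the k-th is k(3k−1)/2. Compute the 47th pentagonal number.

3290

The 47th pentagonal number is n(3n−1)/2 with n = 47.
47·(3·47 − 1)/2 = 47·140/2 = 47·70 = 3290.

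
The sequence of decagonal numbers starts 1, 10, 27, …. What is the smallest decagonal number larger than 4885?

Solve n(4n−3) > 4885 for integer n.
The largest n with value ≤ 4885 is 35 (since 4795 ≤ 4885 < 5076), so the first above is n = 36, value 5076.

5076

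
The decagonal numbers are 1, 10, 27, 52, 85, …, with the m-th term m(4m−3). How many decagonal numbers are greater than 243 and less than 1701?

12

The n-th decagonal number is n(4n−3).
Smallest index with value > 243: n = 9 (giving 297).
Largest index with value < 1701: n = 20 (giving 1540).
Indices 9 through 20: 12 terms.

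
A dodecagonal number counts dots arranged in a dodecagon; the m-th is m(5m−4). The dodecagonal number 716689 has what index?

Set n(5n−4) = 716689, giving 5n² − 4n − 716689 = 0.
So n = (4 + 3786) / 10 = 3790/10 = 379.

379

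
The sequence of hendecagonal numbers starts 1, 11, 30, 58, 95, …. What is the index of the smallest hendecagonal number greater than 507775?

337

Solve n(9n−7)/2 > 507775 for integer n.
The largest n with value ≤ 507775 is 336 (since 506856 ≤ 507775 < 509881), so the first above is n = 337, value 509881.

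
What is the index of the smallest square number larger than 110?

Solve n² > 110 for integer n.
The largest n with value ≤ 110 is 10 (since 100 ≤ 110 < 121), so the first above is n = 11, value 121.

11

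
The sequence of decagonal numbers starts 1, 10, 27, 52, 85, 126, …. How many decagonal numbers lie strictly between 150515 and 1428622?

The n-th decagonal number is n(4n−3).
Smallest index with value > 150515: n = 195 (giving 151515).
Largest index with value < 1428622: n = 597 (giving 1423845).
Indices 195 through 597: 403 terms.

403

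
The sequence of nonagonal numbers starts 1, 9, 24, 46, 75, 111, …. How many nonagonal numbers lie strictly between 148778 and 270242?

72

The n-th nonagonal number is n(7n−5)/2.
Smallest index with value > 148778: n = 207 (giving 149454).
Largest index with value < 270242: n = 278 (giving 269799).
Indices 207 through 278: 72 terms.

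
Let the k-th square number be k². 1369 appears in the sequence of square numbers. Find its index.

We need n² = 1369, so n = √1369 = 37.

37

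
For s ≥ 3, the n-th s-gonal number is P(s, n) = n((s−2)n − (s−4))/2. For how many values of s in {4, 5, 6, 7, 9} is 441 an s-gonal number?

s = 4: P(4, 21) = 441. ✓
s = 5: P(5, 17) = 425 and P(5, 18) = 477; 441 is not s-gonal.
s = 6: P(6, 15) = 435 and P(6, 16) = 496; 441 is not s-gonal.
s = 7: P(7, 13) = 403 and P(7, 14) = 469; 441 is not s-gonal.
s = 9: P(9, 11) = 396 and P(9, 12) = 474; 441 is not s-gonal.
Hits: s ∈ {4} → 1.

1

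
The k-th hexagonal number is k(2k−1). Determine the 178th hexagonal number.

63190

178·(2·178 − 1) = 178·355 = 63190.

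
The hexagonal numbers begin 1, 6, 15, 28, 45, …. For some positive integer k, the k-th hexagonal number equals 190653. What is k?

309

Set n(2n−1) = 190653, giving 2n² − n − 190653 = 0.
The discriminant is 1 + 8·190653 = 1525225, and √1525225 = 1235.
So n = (1 + 1235) / 4 = 1236/4 = 309.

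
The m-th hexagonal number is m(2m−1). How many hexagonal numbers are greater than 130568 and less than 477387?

The n-th hexagonal number is n(2n−1).
Smallest index with value > 130568: n = 256 (giving 130816).
Largest index with value < 477387: n = 488 (giving 475800).
Indices 256 through 488: 233 terms.

233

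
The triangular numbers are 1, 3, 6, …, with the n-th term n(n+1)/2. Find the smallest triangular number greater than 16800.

16836

Solve n(n+1)/2 > 16800 for integer n.
The largest n with value ≤ 16800 is 182 (since 16653 ≤ 16800 < 16836), so the first above is n = 183, value 16836.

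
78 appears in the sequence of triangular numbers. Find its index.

Set n(n+1)/2 = 78, giving n² + n − 156 = 0.
The discriminant is 1 + 8·78 = 625, and √625 = 25.
So n = (-1 + 25) / 2 = 24/2 = 12.

12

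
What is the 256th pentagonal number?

The 256th pentagonal number is n(3n−1)/2 with n = 256.
256·(3·256 − 1)/2 = 256·767/2 = 98176.

98176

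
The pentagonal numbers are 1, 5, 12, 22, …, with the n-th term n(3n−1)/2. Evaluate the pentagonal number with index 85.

The 85th pentagonal number is n(3n−1)/2 with n = 85.
85·(3·85 − 1)/2 = 85·254/2 = 85·127 = 10795.

10795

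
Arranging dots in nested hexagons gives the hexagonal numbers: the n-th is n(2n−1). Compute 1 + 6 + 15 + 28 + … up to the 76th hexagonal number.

295526

Σ i(2i−1) = 2Σi² − Σi over i = 1..76.
Σi = 2926 and Σi² = 149226.
2·149226 − 1·2926 = 295526.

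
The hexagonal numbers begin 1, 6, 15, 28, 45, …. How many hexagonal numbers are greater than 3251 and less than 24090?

69

The n-th hexagonal number is n(2n−1).
Smallest index with value > 3251: n = 41 (giving 3321).
Largest index with value < 24090: n = 109 (giving 23653).
Indices 41 through 109: 69 terms.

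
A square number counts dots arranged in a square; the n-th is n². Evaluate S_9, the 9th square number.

81

9² = 81.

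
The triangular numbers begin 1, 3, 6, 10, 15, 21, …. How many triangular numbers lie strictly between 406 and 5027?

The n-th triangular number is n(n+1)/2.
Smallest index with value > 406: n = 29 (giving 435).
Largest index with value < 5027: n = 99 (giving 4950).
Indices 29 through 99: 71 terms.

71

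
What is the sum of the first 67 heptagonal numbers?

Σ i(5i−3)/2 = (5Σi² − 3Σi) / 2 over i = 1..67.
Σi = 2278 and Σi² = 102510.
(5·102510 − 3·2278) / 2 = 505716/2 = 252858.

252858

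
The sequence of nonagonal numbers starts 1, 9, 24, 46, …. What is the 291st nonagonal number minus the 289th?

4055

291·(7·291 − 5)/2 = 295656 and 289·(7·289 − 5)/2 = 291601.
Difference: 295656 − 291601 = 4055.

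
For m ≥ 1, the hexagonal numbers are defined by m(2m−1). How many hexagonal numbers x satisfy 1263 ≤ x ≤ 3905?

19

The n-th hexagonal number is n(2n−1).
Smallest index with value ≥ 1263: n = 26 (giving 1326).
Largest index with value ≤ 3905: n = 44 (giving 3828).
Indices 26 through 44: 19 terms.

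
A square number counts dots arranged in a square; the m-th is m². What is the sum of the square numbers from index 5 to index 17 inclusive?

1755

Σ_{i=5}^{17} i² = 1785 − 30 = 1755.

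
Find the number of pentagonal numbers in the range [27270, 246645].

271

The n-th pentagonal number is n(3n−1)/2.
Smallest index with value ≥ 27270: n = 135 (giving 27270).
Largest index with value ≤ 246645: n = 405 (giving 245835).
Indices 135 through 405: 271 terms.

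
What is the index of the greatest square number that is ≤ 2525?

50

Solve n² ≤ 2525 for integer n.
n = 50 gives 2500 ≤ 2525, while n = 51 gives 2601 > 2525; so the answer is index 50.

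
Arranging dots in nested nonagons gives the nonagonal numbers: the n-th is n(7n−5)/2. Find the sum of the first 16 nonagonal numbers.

Σ i(7i−5)/2 = (7Σi² − 5Σi) / 2 over i = 1..16.
Σi = 136 and Σi² = 1496.
(7·1496 − 5·136) / 2 = 9792/2 = 4896.

4896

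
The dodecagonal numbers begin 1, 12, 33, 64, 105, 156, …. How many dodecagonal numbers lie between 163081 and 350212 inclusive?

85

The n-th dodecagonal number is n(5n−4).
Smallest index with value ≥ 163081: n = 181 (giving 163081).
Largest index with value ≤ 350212: n = 265 (giving 350065).
Indices 181 through 265: 85 terms.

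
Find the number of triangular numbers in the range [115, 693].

22

The n-th triangular number is n(n+1)/2.
Smallest index with value ≥ 115: n = 15 (giving 120).
Largest index with value ≤ 693: n = 36 (giving 666).
Indices 15 through 36: 22 terms.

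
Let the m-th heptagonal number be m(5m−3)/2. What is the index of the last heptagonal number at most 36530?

121

Solve n(5n−3)/2 ≤ 36530 for integer n.
n = 121 gives 36421 ≤ 36530, while n = 122 gives 37027 > 36530; so the answer is index 121.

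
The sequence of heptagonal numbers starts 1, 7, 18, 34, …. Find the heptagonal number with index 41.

4141

The 41st heptagonal number is n(5n−3)/2 with n = 41.
41·(5·41 − 3)/2 = 41·202/2 = 41·101 = 4141.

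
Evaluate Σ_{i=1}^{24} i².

4900

Σ_{i=1}^{24} i² = 24·25·49/6 = 4900.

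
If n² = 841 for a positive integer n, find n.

We need n² = 841, so n = √841 = 29.

29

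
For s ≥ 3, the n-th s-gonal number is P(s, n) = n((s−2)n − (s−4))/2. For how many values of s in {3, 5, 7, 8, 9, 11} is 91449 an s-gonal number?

1

s = 3: P(3, 427) = 91378 and P(3, 428) = 91806; 91449 is not s-gonal.
s = 5: P(5, 247) = 91390 and P(5, 248) = 92132; 91449 is not s-gonal.
s = 7: P(7, 191) = 90916 and P(7, 192) = 91872; 91449 is not s-gonal.
s = 8: P(8, 174) = 90480 and P(8, 175) = 91525; 91449 is not s-gonal.
s = 9: P(9, 162) = 91449. ✓
s = 11: P(11, 142) = 90241 and P(11, 143) = 91520; 91449 is not s-gonal.
Hits: s ∈ {9} → 1.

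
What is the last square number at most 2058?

2025

Solve n² ≤ 2058 for integer n.
n = 45 gives 2025 ≤ 2058, while n = 46 gives 2116 > 2058; so the answer is 2025.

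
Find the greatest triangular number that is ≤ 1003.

990

Solve n(n+1)/2 ≤ 1003 for integer n.
n = 44 gives 990 ≤ 1003, while n = 45 gives 1035 > 1003; so the answer is 990.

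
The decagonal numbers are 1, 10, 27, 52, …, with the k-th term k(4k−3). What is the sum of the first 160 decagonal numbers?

5474000

Σ i(4i−3) = 4Σi² − 3Σi over i = 1..160.
Σi = 12880 and Σi² = 1378160.
4·1378160 − 3·12880 = 5474000.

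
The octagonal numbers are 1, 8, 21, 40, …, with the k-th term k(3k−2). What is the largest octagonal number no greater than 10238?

9976

Solve n(3n−2) ≤ 10238 for integer n.
n = 58 gives 9976 ≤ 10238, while n = 59 gives 10325 > 10238; so the answer is 9976.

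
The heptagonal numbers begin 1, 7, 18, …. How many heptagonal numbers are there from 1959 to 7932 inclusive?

The n-th heptagonal number is n(5n−3)/2.
Smallest index with value ≥ 1959: n = 29 (giving 2059).
Largest index with value ≤ 7932: n = 56 (giving 7756).
Indices 29 through 56: 28 terms.

28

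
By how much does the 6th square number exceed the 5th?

n² − (n−1)² = 2n − 1, so 6² − 5² = 2·6 − 1 = 11.

11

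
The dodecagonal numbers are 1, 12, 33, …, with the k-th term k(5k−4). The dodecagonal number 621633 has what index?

Set n(5n−4) = 621633, giving 5n² − 4n − 621633 = 0.
So n = (4 + 3526) / 10 = 3530/10 = 353.
Check: 353·(5·353 − 4) = 621633. ✓

353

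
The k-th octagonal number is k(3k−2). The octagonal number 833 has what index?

17

Set n(3n−2) = 833, giving 3n² − 2n − 833 = 0.
So n = (2 + 100) / 6 = 102/6 = 17.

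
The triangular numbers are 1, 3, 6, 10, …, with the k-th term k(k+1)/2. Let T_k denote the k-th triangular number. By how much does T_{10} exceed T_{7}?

27

10·11/2 = 55 and 7·8/2 = 28.
Difference: 55 − 28 = 27.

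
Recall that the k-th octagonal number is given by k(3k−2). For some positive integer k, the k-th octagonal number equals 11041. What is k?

61

Set n(3n−2) = 11041, giving 3n² − 2n − 11041 = 0.
The discriminant is 4 + 12·11041 = 132496, and √132496 = 364.
So n = (2 + 364) / 6 = 366/6 = 61.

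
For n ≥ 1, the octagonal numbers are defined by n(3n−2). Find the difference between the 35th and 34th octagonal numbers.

Consecutive octagonal numbers differ by 6n − 5: here 6·35 − 5 = 205.

205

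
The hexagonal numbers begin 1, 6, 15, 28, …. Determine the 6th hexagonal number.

66

The 6th hexagonal number is n(2n−1) with n = 6.
6·(2·6 − 1) = 6·11 = 66.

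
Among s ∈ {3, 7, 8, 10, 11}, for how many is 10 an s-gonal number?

2

s = 3: P(3, 4) = 10. ✓
s = 7: P(7, 2) = 7 and P(7, 3) = 18; 10 is not s-gonal.
s = 8: P(8, 2) = 8 and P(8, 3) = 21; 10 is not s-gonal.
s = 10: P(10, 2) = 10. ✓
s = 11: P(11, 1) = 1 and P(11, 2) = 11; 10 is not s-gonal.
Hits: s ∈ {3, 10} → 2.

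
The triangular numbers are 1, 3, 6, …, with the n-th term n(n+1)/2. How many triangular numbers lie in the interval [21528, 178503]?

The n-th triangular number is n(n+1)/2.
Smallest index with value ≥ 21528: n = 207 (giving 21528).
Largest index with value ≤ 178503: n = 597 (giving 178503).
Indices 207 through 597: 391 terms.

391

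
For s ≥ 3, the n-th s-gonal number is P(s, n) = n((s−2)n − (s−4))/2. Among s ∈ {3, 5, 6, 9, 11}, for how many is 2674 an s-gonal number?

s = 3: P(3, 72) = 2628 and P(3, 73) = 2701; 2674 is not s-gonal.
s = 5: P(5, 42) = 2625 and P(5, 43) = 2752; 2674 is not s-gonal.
s = 6: P(6, 36) = 2556 and P(6, 37) = 2701; 2674 is not s-gonal.
s = 9: P(9, 28) = 2674. ✓
s = 11: P(11, 24) = 2508 and P(11, 25) = 2725; 2674 is not s-gonal.
Hits: s ∈ {9} → 1.

1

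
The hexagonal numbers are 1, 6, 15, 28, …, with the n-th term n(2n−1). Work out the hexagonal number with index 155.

47895

The 155th hexagonal number is n(2n−1) with n = 155.
155·(2·155 − 1) = 155·309 = 47895.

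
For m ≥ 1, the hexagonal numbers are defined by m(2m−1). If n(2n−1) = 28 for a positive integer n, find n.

4

Set n(2n−1) = 28, giving 2n² − n − 28 = 0.
The discriminant is 1 + 8·28 = 225, and √225 = 15.
So n = (1 + 15) / 4 = 16/4 = 4.
Check: 4·(2·4 − 1) = 28. ✓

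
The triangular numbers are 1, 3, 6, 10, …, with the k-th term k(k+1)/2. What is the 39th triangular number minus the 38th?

Consecutive triangular numbers differ by n: T_{39} − T_{38} = 39.

39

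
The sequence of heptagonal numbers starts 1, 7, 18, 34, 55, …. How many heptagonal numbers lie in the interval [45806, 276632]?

The n-th heptagonal number is n(5n−3)/2.
Smallest index with value ≥ 45806: n = 136 (giving 46036).
Largest index with value ≤ 276632: n = 332 (giving 275062).
Indices 136 through 332: 197 terms.

197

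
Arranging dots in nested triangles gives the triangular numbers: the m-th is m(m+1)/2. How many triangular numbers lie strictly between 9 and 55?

6

The n-th triangular number is n(n+1)/2.
Smallest index with value > 9: n = 4 (giving 10).
Largest index with value < 55: n = 9 (giving 45).
Indices 4 through 9: 6 terms.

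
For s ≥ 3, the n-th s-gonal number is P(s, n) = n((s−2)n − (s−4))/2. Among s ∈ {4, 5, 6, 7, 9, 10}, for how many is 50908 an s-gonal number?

1

s = 4: P(4, 225) = 50625 and P(4, 226) = 51076; 50908 is not s-gonal.
s = 5: P(5, 184) = 50692 and P(5, 185) = 51245; 50908 is not s-gonal.
s = 6: P(6, 159) = 50403 and P(6, 160) = 51040; 50908 is not s-gonal.
s = 7: P(7, 143) = 50908. ✓
s = 9: P(9, 120) = 50100 and P(9, 121) = 50941; 50908 is not s-gonal.
s = 10: P(10, 113) = 50737 and P(10, 114) = 51642; 50908 is not s-gonal.
Hits: s ∈ {7} → 1.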